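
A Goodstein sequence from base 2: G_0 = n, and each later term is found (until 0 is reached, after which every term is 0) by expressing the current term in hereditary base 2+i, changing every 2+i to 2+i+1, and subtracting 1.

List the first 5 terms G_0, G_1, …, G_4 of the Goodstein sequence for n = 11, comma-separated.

11, 84, 1027, 15627, 279937

G_0=11  [base 2] 2^(2 + 1) + 2 + 1  →[2↦3]→  3^(3 + 1) + 3 + 1 = 85  −1 ⇒ G_1=84
G_1=84  [base 3] 3^(3 + 1) + 3  →[3↦4]→  4^(4 + 1) + 4 = 1028  −1 ⇒ G_2=1027
G_2=1027  [base 4] 4^(4 + 1) + 3  →[4↦5]→  5^(5 + 1) + 3 = 15628  −1 ⇒ G_3=15627
G_3=15627  [base 5] 5^(5 + 1) + 2  →[5↦6]→  6^(6 + 1) + 2 = 279938  −1 ⇒ G_4=279937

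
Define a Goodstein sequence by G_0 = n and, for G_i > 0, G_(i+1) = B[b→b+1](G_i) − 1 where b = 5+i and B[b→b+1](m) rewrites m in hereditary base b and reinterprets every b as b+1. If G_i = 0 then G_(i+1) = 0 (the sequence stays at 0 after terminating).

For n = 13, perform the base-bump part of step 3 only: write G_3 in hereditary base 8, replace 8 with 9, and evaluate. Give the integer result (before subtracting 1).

18

G_0 = 13. HB_5(13) = 2·5 + 3. Bump = 15. G_1 = 14.
G_1 = 14. HB_6(14) = 2·6 + 2. Bump = 16. G_2 = 15.
G_2 = 15. HB_7(15) = 2·7 + 1. Bump = 17. G_3 = 16.
G_3 = 16. HB_8(16) = 2·8. Bump = 18. G_4 = 17.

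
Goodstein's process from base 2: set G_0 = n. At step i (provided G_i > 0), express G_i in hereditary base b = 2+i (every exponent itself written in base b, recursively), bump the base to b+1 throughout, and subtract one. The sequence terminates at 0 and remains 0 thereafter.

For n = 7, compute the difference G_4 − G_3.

43530

(0) 7|_2 = 2^2 + 2 + 1 ↦ 3^3 + 3 + 1|_3 = 31 ⇒ 30
(1) 30|_3 = 3^3 + 3 ↦ 4^4 + 4|_4 = 260 ⇒ 259
(2) 259|_4 = 4^4 + 3 ↦ 5^5 + 3|_5 = 3128 ⇒ 3127
(3) 3127|_5 = 5^5 + 2 ↦ 6^6 + 2|_6 = 46658 ⇒ 46657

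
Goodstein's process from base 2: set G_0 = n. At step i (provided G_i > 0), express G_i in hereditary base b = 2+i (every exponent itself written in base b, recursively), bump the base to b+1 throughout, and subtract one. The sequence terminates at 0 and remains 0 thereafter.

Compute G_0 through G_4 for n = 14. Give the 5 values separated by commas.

14, 110, 1281, 18750, 326591

i=0: 14 = 2^(2 + 1) + 2^2 + 2 (b=2); 2→3: 3^(3 + 1) + 3^3 + 3 = 111; 111−1 = 110
i=1: 110 = 3^(3 + 1) + 3^3 + 2 (b=3); 3→4: 4^(4 + 1) + 4^4 + 2 = 1282; 1282−1 = 1281
i=2: 1281 = 4^(4 + 1) + 4^4 + 1 (b=4); 4→5: 5^(5 + 1) + 5^5 + 1 = 18751; 18751−1 = 18750
i=3: 18750 = 5^(5 + 1) + 5^5 (b=5); 5→6: 6^(6 + 1) + 6^6 = 326592; 326592−1 = 326591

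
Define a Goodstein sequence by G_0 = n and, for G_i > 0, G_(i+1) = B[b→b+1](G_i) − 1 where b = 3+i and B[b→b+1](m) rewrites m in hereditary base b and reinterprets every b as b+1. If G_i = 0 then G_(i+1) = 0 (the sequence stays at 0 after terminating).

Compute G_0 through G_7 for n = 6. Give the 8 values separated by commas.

6, 7, 7, 7, 7, 7, 6, 5

step 0: 6 = 2·3; sub 4 for 3: 2·4; = 8; G_1 = 8−1 = 7
step 1: 7 = 4 + 3; sub 5 for 4: 5 + 3; = 8; G_2 = 8−1 = 7
step 2: 7 = 5 + 2; sub 6 for 5: 6 + 2; = 8; G_3 = 8−1 = 7
step 3: 7 = 6 + 1; sub 7 for 6: 7 + 1; = 8; G_4 = 8−1 = 7
step 4: 7 = 7; sub 8 for 7: 8; = 8; G_5 = 8−1 = 7
step 5: 7 = 7; sub 9 for 8: 7; = 7; G_6 = 7−1 = 6
step 6: 6 = 6; sub 10 for 9: 6; = 6; G_7 = 6−1 = 5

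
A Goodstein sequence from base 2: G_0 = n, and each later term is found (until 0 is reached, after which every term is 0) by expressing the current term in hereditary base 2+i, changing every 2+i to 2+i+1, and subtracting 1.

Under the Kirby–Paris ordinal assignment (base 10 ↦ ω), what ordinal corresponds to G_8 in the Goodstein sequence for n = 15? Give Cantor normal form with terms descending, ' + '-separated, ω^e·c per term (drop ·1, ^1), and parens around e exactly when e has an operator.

ω^(ω + 1) + ω^7·7 + ω^6·7 + ω^5·7 + ω^4·7 + ω^3·7 + ω^2·7 + ω·7 + 5

G_0=15  [base 2] 2^(2 + 1) + 2^2 + 2 + 1  →[2↦3]→  3^(3 + 1) + 3^3 + 3 + 1 = 112  −1 ⇒ G_1=111
G_1=111  [base 3] 3^(3 + 1) + 3^3 + 3  →[3↦4]→  4^(4 + 1) + 4^4 + 4 = 1284  −1 ⇒ G_2=1283
G_2=1283  [base 4] 4^(4 + 1) + 4^4 + 3  →[4↦5]→  5^(5 + 1) + 5^5 + 3 = 18753  −1 ⇒ G_3=18752
G_3=18752  [base 5] 5^(5 + 1) + 5^5 + 2  →[5↦6]→  6^(6 + 1) + 6^6 + 2 = 326594  −1 ⇒ G_4=326593
G_4=326593  [base 6] 6^(6 + 1) + 6^6 + 1  →[6↦7]→  7^(7 + 1) + 7^7 + 1 = 6588345  −1 ⇒ G_5=6588344
G_5=6588344  [base 7] 7^(7 + 1) + 7^7  →[7↦8]→  8^(8 + 1) + 8^8 = 150994944  −1 ⇒ G_6=150994943
G_6=150994943  [base 8] 8^(8 + 1) + 7·8^7 + 7·8^6 + 7·8^5 + 7·8^4 + 7·8^3 + 7·8^2 + 7·8 + 7  →[8↦9]→  9^(9 + 1) + 7·9^7 + 7·9^6 + 7·9^5 + 7·9^4 + 7·9^3 + 7·9^2 + 7·9 + 7 = 3524450281  −1 ⇒ G_7=3524450280
G_7=3524450280  [base 9] 9^(9 + 1) + 7·9^7 + 7·9^6 + 7·9^5 + 7·9^4 + 7·9^3 + 7·9^2 + 7·9 + 6  →[9↦10]→  10^(10 + 1) + 7·10^7 + 7·10^6 + 7·10^5 + 7·10^4 + 7·10^3 + 7·10^2 + 7·10 + 6 = 100077777776  −1 ⇒ G_8=100077777775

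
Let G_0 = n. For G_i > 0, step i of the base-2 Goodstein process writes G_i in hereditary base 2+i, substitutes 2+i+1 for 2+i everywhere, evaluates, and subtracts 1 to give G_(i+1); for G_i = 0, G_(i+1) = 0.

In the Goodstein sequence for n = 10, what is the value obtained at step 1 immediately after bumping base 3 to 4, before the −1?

10 —HB2→ 2^(2 + 1) + 2 —bump→ 3^(3 + 1) + 3 = 84 —(−1)→ 83
83 —HB3→ 3^(3 + 1) + 2 —bump→ 4^(4 + 1) + 2 = 1026 —(−1)→ 1025

1026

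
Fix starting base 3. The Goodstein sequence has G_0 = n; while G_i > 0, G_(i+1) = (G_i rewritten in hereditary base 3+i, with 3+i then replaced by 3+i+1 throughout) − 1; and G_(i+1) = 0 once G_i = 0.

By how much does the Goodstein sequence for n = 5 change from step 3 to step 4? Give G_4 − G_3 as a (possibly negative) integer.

base 3: 5 = 3 + 2; at 4: 4 + 2 = 6; next = 5
base 4: 5 = 4 + 1; at 5: 5 + 1 = 6; next = 5
base 5: 5 = 5; at 6: 6 = 6; next = 5
base 6: 5 = 5; at 7: 5 = 5; next = 4

-1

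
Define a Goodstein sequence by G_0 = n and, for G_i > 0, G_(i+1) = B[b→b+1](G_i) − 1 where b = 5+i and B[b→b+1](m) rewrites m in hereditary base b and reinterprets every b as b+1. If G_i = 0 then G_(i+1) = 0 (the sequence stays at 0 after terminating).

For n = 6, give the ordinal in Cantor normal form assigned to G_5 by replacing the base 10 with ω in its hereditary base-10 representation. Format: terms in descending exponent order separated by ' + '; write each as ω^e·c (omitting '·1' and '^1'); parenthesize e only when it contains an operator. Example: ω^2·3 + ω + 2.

3

(0) 6|_5 = 5 + 1 ↦ 6 + 1|_6 = 7 ⇒ 6
(1) 6|_6 = 6 ↦ 7|_7 = 7 ⇒ 6
(2) 6|_7 = 6 ↦ 6|_8 = 6 ⇒ 5
(3) 5|_8 = 5 ↦ 5|_9 = 5 ⇒ 4
(4) 4|_9 = 4 ↦ 4|_10 = 4 ⇒ 3
(5) 3|_10 = 3 ↦ 3|_11 = 3 ⇒ 2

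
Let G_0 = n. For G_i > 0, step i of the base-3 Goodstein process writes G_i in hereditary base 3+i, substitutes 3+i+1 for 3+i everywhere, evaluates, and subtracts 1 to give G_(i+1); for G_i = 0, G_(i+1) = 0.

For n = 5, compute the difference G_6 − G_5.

[0] 5 ≡ 3 + 2 (base 3). Lift 4: 6. −1: 5.
[1] 5 ≡ 4 + 1 (base 4). Lift 5: 6. −1: 5.
[2] 5 ≡ 5 (base 5). Lift 6: 6. −1: 5.
[3] 5 ≡ 5 (base 6). Lift 7: 5. −1: 4.
[4] 4 ≡ 4 (base 7). Lift 8: 4. −1: 3.
[5] 3 ≡ 3 (base 8). Lift 9: 3. −1: 2.

-1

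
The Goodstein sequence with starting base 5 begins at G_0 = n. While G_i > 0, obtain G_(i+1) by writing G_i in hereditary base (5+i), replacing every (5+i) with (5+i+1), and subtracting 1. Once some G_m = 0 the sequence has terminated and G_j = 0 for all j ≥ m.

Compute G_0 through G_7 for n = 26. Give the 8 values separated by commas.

i=0: 26 = 5^2 + 1 (b=5); 5→6: 6^2 + 1 = 37; 37−1 = 36
i=1: 36 = 6^2 (b=6); 6→7: 7^2 = 49; 49−1 = 48
i=2: 48 = 6·7 + 6 (b=7); 7→8: 6·8 + 6 = 54; 54−1 = 53
i=3: 53 = 6·8 + 5 (b=8); 8→9: 6·9 + 5 = 59; 59−1 = 58
i=4: 58 = 6·9 + 4 (b=9); 9→10: 6·10 + 4 = 64; 64−1 = 63
i=5: 63 = 6·10 + 3 (b=10); 10→11: 6·11 + 3 = 69; 69−1 = 68
i=6: 68 = 6·11 + 2 (b=11); 11→12: 6·12 + 2 = 74; 74−1 = 73

26, 36, 48, 53, 58, 63, 68, 73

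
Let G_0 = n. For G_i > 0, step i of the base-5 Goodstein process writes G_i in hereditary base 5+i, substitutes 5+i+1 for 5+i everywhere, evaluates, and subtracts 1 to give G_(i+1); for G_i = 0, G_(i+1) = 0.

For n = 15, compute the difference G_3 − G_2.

1

[0] 15 ≡ 3·5 (base 5). Lift 6: 18. −1: 17.
[1] 17 ≡ 2·6 + 5 (base 6). Lift 7: 19. −1: 18.
[2] 18 ≡ 2·7 + 4 (base 7). Lift 8: 20. −1: 19.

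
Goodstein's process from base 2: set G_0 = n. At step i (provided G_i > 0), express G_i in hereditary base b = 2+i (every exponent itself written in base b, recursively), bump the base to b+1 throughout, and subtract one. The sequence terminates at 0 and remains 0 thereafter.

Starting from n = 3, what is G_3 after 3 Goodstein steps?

2

(0) 3|_2 = 2 + 1 ↦ 3 + 1|_3 = 4 ⇒ 3
(1) 3|_3 = 3 ↦ 4|_4 = 4 ⇒ 3
(2) 3|_4 = 3 ↦ 3|_5 = 3 ⇒ 2
(3) 2|_5 = 2 ↦ 2|_6 = 2 ⇒ 1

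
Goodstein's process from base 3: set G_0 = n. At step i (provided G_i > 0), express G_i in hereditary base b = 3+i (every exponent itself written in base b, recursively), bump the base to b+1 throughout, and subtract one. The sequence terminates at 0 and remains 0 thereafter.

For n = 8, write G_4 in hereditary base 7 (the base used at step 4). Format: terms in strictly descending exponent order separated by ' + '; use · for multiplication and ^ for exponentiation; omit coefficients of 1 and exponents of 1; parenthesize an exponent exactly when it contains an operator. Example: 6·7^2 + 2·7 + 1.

G_0 = 8. HB_3(8) = 2·3 + 2. Bump = 10. G_1 = 9.
G_1 = 9. HB_4(9) = 2·4 + 1. Bump = 11. G_2 = 10.
G_2 = 10. HB_5(10) = 2·5. Bump = 12. G_3 = 11.
G_3 = 11. HB_6(11) = 6 + 5. Bump = 12. G_4 = 11.

7 + 4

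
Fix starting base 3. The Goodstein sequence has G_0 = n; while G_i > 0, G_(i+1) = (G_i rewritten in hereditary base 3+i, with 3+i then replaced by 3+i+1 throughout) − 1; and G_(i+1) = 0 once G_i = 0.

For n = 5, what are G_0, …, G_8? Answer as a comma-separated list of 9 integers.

i=0: 5 = 3 + 2 (b=3); 3→4: 4 + 2 = 6; 6−1 = 5
i=1: 5 = 4 + 1 (b=4); 4→5: 5 + 1 = 6; 6−1 = 5
i=2: 5 = 5 (b=5); 5→6: 6 = 6; 6−1 = 5
i=3: 5 = 5 (b=6); 6→7: 5 = 5; 5−1 = 4
i=4: 4 = 4 (b=7); 7→8: 4 = 4; 4−1 = 3
i=5: 3 = 3 (b=8); 8→9: 3 = 3; 3−1 = 2
i=6: 2 = 2 (b=9); 9→10: 2 = 2; 2−1 = 1
i=7: 1 = 1 (b=10); 10→11: 1 = 1; 1−1 = 0

5, 5, 5, 5, 4, 3, 2, 1, 0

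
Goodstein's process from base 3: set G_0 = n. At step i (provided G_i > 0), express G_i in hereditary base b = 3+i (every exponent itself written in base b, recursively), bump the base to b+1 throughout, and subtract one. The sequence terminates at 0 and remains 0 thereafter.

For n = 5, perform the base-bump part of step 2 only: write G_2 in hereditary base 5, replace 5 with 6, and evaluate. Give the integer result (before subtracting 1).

(0) 5|_3 = 3 + 2 ↦ 4 + 2|_4 = 6 ⇒ 5
(1) 5|_4 = 4 + 1 ↦ 5 + 1|_5 = 6 ⇒ 5

6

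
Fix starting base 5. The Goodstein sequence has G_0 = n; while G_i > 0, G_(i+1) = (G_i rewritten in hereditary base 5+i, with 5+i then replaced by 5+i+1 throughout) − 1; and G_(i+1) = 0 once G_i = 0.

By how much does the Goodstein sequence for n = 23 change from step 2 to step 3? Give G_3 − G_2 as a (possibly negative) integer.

G_0=23  [base 5] 4·5 + 3  →[5↦6]→  4·6 + 3 = 27  −1 ⇒ G_1=26
G_1=26  [base 6] 4·6 + 2  →[6↦7]→  4·7 + 2 = 30  −1 ⇒ G_2=29
G_2=29  [base 7] 4·7 + 1  →[7↦8]→  4·8 + 1 = 33  −1 ⇒ G_3=32

3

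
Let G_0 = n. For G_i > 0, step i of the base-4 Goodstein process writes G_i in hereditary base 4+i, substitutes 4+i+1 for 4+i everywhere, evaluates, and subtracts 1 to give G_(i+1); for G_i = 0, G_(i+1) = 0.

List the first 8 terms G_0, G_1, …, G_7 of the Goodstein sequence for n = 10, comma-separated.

10, 11, 12, 13, 13, 13, 13, 13

G_0 = 10. HB_4(10) = 2·4 + 2. Bump = 12. G_1 = 11.
G_1 = 11. HB_5(11) = 2·5 + 1. Bump = 13. G_2 = 12.
G_2 = 12. HB_6(12) = 2·6. Bump = 14. G_3 = 13.
G_3 = 13. HB_7(13) = 7 + 6. Bump = 14. G_4 = 13.
G_4 = 13. HB_8(13) = 8 + 5. Bump = 14. G_5 = 13.
G_5 = 13. HB_9(13) = 9 + 4. Bump = 14. G_6 = 13.
G_6 = 13. HB_10(13) = 10 + 3. Bump = 14. G_7 = 13.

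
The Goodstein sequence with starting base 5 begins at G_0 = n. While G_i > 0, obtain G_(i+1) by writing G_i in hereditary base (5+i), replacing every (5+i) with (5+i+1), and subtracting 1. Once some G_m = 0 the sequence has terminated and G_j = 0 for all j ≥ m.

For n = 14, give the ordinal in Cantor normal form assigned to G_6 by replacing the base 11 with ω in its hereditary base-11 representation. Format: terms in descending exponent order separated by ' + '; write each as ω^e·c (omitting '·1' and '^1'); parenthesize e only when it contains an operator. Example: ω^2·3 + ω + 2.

i=0: 14 = 2·5 + 4 (b=5); 5→6: 2·6 + 4 = 16; 16−1 = 15
i=1: 15 = 2·6 + 3 (b=6); 6→7: 2·7 + 3 = 17; 17−1 = 16
i=2: 16 = 2·7 + 2 (b=7); 7→8: 2·8 + 2 = 18; 18−1 = 17
i=3: 17 = 2·8 + 1 (b=8); 8→9: 2·9 + 1 = 19; 19−1 = 18
i=4: 18 = 2·9 (b=9); 9→10: 2·10 = 20; 20−1 = 19
i=5: 19 = 10 + 9 (b=10); 10→11: 11 + 9 = 20; 20−1 = 19
i=6: 19 = 11 + 8 (b=11); 11→12: 12 + 8 = 20; 20−1 = 19

ω + 8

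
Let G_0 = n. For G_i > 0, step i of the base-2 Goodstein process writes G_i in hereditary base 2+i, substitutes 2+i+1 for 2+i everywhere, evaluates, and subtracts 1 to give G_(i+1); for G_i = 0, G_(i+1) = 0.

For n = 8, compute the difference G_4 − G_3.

87085

(0) 8|_2 = 2^(2 + 1) ↦ 3^(3 + 1)|_3 = 81 ⇒ 80
(1) 80|_3 = 2·3^3 + 2·3^2 + 2·3 + 2 ↦ 2·4^4 + 2·4^2 + 2·4 + 2|_4 = 554 ⇒ 553
(2) 553|_4 = 2·4^4 + 2·4^2 + 2·4 + 1 ↦ 2·5^5 + 2·5^2 + 2·5 + 1|_5 = 6311 ⇒ 6310
(3) 6310|_5 = 2·5^5 + 2·5^2 + 2·5 ↦ 2·6^6 + 2·6^2 + 2·6|_6 = 93396 ⇒ 93395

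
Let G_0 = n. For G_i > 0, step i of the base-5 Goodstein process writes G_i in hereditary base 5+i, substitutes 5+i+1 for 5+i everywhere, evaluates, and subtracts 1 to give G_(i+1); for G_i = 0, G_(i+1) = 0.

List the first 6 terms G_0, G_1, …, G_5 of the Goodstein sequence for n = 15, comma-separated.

G_0=15  [base 5] 3·5  →[5↦6]→  3·6 = 18  −1 ⇒ G_1=17
G_1=17  [base 6] 2·6 + 5  →[6↦7]→  2·7 + 5 = 19  −1 ⇒ G_2=18
G_2=18  [base 7] 2·7 + 4  →[7↦8]→  2·8 + 4 = 20  −1 ⇒ G_3=19
G_3=19  [base 8] 2·8 + 3  →[8↦9]→  2·9 + 3 = 21  −1 ⇒ G_4=20
G_4=20  [base 9] 2·9 + 2  →[9↦10]→  2·10 + 2 = 22  −1 ⇒ G_5=21

15, 17, 18, 19, 20, 21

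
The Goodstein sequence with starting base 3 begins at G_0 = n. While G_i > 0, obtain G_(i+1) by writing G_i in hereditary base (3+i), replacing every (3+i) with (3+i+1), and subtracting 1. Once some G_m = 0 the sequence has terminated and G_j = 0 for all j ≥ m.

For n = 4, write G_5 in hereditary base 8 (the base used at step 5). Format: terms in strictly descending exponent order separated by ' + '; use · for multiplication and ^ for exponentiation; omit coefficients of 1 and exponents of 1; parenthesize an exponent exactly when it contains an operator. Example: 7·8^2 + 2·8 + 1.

1

step 0: 4 = 3 + 1; sub 4 for 3: 4 + 1; = 5; G_1 = 5−1 = 4
step 1: 4 = 4; sub 5 for 4: 5; = 5; G_2 = 5−1 = 4
step 2: 4 = 4; sub 6 for 5: 4; = 4; G_3 = 4−1 = 3
step 3: 3 = 3; sub 7 for 6: 3; = 3; G_4 = 3−1 = 2
step 4: 2 = 2; sub 8 for 7: 2; = 2; G_5 = 2−1 = 1
step 5: 1 = 1; sub 9 for 8: 1; = 1; G_6 = 1−1 = 0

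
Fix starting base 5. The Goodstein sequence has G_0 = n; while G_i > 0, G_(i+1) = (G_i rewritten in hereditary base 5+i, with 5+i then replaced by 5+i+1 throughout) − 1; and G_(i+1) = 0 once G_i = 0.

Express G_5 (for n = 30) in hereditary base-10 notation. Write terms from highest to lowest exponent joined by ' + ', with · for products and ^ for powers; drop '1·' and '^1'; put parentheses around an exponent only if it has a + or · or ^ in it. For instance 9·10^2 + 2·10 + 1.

base 5: 30 = 5^2 + 5; at 6: 6^2 + 6 = 42; next = 41
base 6: 41 = 6^2 + 5; at 7: 7^2 + 5 = 54; next = 53
base 7: 53 = 7^2 + 4; at 8: 8^2 + 4 = 68; next = 67
base 8: 67 = 8^2 + 3; at 9: 9^2 + 3 = 84; next = 83
base 9: 83 = 9^2 + 2; at 10: 10^2 + 2 = 102; next = 101

10^2 + 1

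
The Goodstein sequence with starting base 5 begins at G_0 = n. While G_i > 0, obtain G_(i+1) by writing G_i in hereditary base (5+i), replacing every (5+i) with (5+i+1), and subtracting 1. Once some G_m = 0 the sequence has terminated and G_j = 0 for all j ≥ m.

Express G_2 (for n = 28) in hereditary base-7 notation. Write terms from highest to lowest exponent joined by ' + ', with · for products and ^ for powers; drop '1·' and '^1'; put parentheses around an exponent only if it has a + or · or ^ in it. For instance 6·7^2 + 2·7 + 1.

step 0: 28 = 5^2 + 3; sub 6 for 5: 6^2 + 3; = 39; G_1 = 39−1 = 38
step 1: 38 = 6^2 + 2; sub 7 for 6: 7^2 + 2; = 51; G_2 = 51−1 = 50

7^2 + 1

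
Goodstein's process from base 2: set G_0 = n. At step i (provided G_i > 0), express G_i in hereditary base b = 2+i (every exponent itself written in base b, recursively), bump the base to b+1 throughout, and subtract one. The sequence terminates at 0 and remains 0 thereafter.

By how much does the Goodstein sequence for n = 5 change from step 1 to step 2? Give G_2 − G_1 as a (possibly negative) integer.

base 2: 5 = 2^2 + 1; at 3: 3^3 + 1 = 28; next = 27
base 3: 27 = 3^3; at 4: 4^4 = 256; next = 255

228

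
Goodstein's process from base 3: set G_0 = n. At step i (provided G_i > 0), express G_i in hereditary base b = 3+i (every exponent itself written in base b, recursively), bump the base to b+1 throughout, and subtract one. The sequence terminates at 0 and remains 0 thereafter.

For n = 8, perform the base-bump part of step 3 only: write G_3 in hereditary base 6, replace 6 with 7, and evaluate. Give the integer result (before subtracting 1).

12

step 0: 8 = 2·3 + 2; sub 4 for 3: 2·4 + 2; = 10; G_1 = 10−1 = 9
step 1: 9 = 2·4 + 1; sub 5 for 4: 2·5 + 1; = 11; G_2 = 11−1 = 10
step 2: 10 = 2·5; sub 6 for 5: 2·6; = 12; G_3 = 12−1 = 11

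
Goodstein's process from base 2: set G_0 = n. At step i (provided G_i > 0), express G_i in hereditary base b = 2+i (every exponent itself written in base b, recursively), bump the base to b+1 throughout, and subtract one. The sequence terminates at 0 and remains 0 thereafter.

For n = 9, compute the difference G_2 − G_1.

942

[0] 9 ≡ 2^(2 + 1) + 1 (base 2). Lift 3: 82. −1: 81.
[1] 81 ≡ 3^(3 + 1) (base 3). Lift 4: 1024. −1: 1023.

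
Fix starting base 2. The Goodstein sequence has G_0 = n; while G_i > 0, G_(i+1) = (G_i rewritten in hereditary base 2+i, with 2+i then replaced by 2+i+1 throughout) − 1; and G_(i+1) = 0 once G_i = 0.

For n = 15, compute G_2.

i=0: 15 = 2^(2 + 1) + 2^2 + 2 + 1 (b=2); 2→3: 3^(3 + 1) + 3^3 + 3 + 1 = 112; 112−1 = 111
i=1: 111 = 3^(3 + 1) + 3^3 + 3 (b=3); 3→4: 4^(4 + 1) + 4^4 + 4 = 1284; 1284−1 = 1283
i=2: 1283 = 4^(4 + 1) + 4^4 + 3 (b=4); 4→5: 5^(5 + 1) + 5^5 + 3 = 18753; 18753−1 = 18752

1283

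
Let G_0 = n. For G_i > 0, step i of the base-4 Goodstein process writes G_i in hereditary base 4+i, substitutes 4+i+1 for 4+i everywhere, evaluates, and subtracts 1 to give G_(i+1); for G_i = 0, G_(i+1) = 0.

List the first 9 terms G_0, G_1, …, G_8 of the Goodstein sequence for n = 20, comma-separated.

20, 29, 39, 51, 65, 81, 99, 107, 115

20 —HB4→ 4^2 + 4 —bump→ 5^2 + 5 = 30 —(−1)→ 29
29 —HB5→ 5^2 + 4 —bump→ 6^2 + 4 = 40 —(−1)→ 39
39 —HB6→ 6^2 + 3 —bump→ 7^2 + 3 = 52 —(−1)→ 51
51 —HB7→ 7^2 + 2 —bump→ 8^2 + 2 = 66 —(−1)→ 65
65 —HB8→ 8^2 + 1 —bump→ 9^2 + 1 = 82 —(−1)→ 81
81 —HB9→ 9^2 —bump→ 10^2 = 100 —(−1)→ 99
99 —HB10→ 9·10 + 9 —bump→ 9·11 + 9 = 108 —(−1)→ 107
107 —HB11→ 9·11 + 8 —bump→ 9·12 + 8 = 116 —(−1)→ 115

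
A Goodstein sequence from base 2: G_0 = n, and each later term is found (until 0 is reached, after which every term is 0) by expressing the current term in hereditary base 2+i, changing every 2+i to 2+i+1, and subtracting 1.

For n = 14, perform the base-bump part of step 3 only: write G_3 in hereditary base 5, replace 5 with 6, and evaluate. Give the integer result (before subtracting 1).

326592

base 2: 14 = 2^(2 + 1) + 2^2 + 2; at 3: 3^(3 + 1) + 3^3 + 3 = 111; next = 110
base 3: 110 = 3^(3 + 1) + 3^3 + 2; at 4: 4^(4 + 1) + 4^4 + 2 = 1282; next = 1281
base 4: 1281 = 4^(4 + 1) + 4^4 + 1; at 5: 5^(5 + 1) + 5^5 + 1 = 18751; next = 18750
base 5: 18750 = 5^(5 + 1) + 5^5; at 6: 6^(6 + 1) + 6^6 = 326592; next = 326591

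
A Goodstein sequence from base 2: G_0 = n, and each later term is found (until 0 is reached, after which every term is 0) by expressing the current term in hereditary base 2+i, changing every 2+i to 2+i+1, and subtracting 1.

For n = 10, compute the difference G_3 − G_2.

base 2: 10 = 2^(2 + 1) + 2; at 3: 3^(3 + 1) + 3 = 84; next = 83
base 3: 83 = 3^(3 + 1) + 2; at 4: 4^(4 + 1) + 2 = 1026; next = 1025
base 4: 1025 = 4^(4 + 1) + 1; at 5: 5^(5 + 1) + 1 = 15626; next = 15625

14600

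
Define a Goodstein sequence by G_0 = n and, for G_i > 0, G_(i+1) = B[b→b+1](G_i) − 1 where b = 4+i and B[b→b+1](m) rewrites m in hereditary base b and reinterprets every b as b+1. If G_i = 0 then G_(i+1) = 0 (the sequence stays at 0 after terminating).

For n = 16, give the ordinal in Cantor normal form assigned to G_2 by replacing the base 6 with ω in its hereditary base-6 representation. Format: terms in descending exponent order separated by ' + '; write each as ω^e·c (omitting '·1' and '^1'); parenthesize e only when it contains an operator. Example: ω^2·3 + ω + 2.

G_0 = 16. HB_4(16) = 4^2. Bump = 25. G_1 = 24.
G_1 = 24. HB_5(24) = 4·5 + 4. Bump = 28. G_2 = 27.
G_2 = 27. HB_6(27) = 4·6 + 3. Bump = 31. G_3 = 30.

ω·4 + 3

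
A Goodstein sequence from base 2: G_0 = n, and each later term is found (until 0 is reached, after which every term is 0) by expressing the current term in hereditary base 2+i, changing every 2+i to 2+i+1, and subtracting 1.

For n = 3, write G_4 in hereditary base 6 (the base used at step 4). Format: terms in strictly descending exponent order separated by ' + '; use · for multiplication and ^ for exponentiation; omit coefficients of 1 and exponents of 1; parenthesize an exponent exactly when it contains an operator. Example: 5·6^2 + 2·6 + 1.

[0] 3 ≡ 2 + 1 (base 2). Lift 3: 4. −1: 3.
[1] 3 ≡ 3 (base 3). Lift 4: 4. −1: 3.
[2] 3 ≡ 3 (base 4). Lift 5: 3. −1: 2.
[3] 2 ≡ 2 (base 5). Lift 6: 2. −1: 1.
[4] 1 ≡ 1 (base 6). Lift 7: 1. −1: 0.

1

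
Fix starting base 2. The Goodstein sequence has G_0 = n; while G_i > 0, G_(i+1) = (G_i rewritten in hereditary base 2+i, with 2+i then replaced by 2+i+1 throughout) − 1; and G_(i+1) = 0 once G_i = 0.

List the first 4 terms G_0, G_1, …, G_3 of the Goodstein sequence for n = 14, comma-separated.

14, 110, 1281, 18750

(0) 14|_2 = 2^(2 + 1) + 2^2 + 2 ↦ 3^(3 + 1) + 3^3 + 3|_3 = 111 ⇒ 110
(1) 110|_3 = 3^(3 + 1) + 3^3 + 2 ↦ 4^(4 + 1) + 4^4 + 2|_4 = 1282 ⇒ 1281
(2) 1281|_4 = 4^(4 + 1) + 4^4 + 1 ↦ 5^(5 + 1) + 5^5 + 1|_5 = 18751 ⇒ 18750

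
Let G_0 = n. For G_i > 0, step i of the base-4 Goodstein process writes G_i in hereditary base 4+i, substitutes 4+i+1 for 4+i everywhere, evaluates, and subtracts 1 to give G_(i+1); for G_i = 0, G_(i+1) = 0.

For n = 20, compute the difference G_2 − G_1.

10

i=0: 20 = 4^2 + 4 (b=4); 4→5: 5^2 + 5 = 30; 30−1 = 29
i=1: 29 = 5^2 + 4 (b=5); 5→6: 6^2 + 4 = 40; 40−1 = 39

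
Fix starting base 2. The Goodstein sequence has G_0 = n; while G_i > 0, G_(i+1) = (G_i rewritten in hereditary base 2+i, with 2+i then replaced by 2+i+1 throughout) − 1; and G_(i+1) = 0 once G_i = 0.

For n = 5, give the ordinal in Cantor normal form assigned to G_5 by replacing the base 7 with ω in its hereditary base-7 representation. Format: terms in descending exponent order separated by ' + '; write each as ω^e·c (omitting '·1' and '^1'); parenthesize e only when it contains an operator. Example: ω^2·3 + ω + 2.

step 0: 5 = 2^2 + 1; sub 3 for 2: 3^3 + 1; = 28; G_1 = 28−1 = 27
step 1: 27 = 3^3; sub 4 for 3: 4^4; = 256; G_2 = 256−1 = 255
step 2: 255 = 3·4^3 + 3·4^2 + 3·4 + 3; sub 5 for 4: 3·5^3 + 3·5^2 + 3·5 + 3; = 468; G_3 = 468−1 = 467
step 3: 467 = 3·5^3 + 3·5^2 + 3·5 + 2; sub 6 for 5: 3·6^3 + 3·6^2 + 3·6 + 2; = 776; G_4 = 776−1 = 775
step 4: 775 = 3·6^3 + 3·6^2 + 3·6 + 1; sub 7 for 6: 3·7^3 + 3·7^2 + 3·7 + 1; = 1198; G_5 = 1198−1 = 1197
step 5: 1197 = 3·7^3 + 3·7^2 + 3·7; sub 8 for 7: 3·8^3 + 3·8^2 + 3·8; = 1752; G_6 = 1752−1 = 1751

ω^3·3 + ω^2·3 + ω·3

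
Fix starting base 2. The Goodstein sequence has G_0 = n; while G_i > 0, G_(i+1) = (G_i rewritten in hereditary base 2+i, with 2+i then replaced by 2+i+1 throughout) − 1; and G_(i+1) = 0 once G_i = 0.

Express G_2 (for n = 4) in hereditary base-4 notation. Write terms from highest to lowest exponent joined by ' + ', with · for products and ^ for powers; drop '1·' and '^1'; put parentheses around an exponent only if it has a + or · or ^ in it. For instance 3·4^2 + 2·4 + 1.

2·4^2 + 2·4 + 1

base 2: 4 = 2^2; at 3: 3^3 = 27; next = 26
base 3: 26 = 2·3^2 + 2·3 + 2; at 4: 2·4^2 + 2·4 + 2 = 42; next = 41
base 4: 41 = 2·4^2 + 2·4 + 1; at 5: 2·5^2 + 2·5 + 1 = 61; next = 60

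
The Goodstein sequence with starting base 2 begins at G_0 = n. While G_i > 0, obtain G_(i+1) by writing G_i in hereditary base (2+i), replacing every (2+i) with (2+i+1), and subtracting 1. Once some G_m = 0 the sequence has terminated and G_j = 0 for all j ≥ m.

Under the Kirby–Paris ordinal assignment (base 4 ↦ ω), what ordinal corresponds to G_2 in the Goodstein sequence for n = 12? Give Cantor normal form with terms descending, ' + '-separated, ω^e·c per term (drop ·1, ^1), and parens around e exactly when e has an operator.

12 —HB2→ 2^(2 + 1) + 2^2 —bump→ 3^(3 + 1) + 3^3 = 108 —(−1)→ 107
107 —HB3→ 3^(3 + 1) + 2·3^2 + 2·3 + 2 —bump→ 4^(4 + 1) + 2·4^2 + 2·4 + 2 = 1066 —(−1)→ 1065
1065 —HB4→ 4^(4 + 1) + 2·4^2 + 2·4 + 1 —bump→ 5^(5 + 1) + 2·5^2 + 2·5 + 1 = 15686 —(−1)→ 15685

ω^(ω + 1) + ω^2·2 + ω·2 + 1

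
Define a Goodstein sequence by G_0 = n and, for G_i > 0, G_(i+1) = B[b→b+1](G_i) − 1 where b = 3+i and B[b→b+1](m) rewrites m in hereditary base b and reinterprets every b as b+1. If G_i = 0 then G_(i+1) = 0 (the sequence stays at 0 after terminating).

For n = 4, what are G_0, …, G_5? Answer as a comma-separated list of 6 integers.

4, 4, 4, 3, 2, 1

[0] 4 ≡ 3 + 1 (base 3). Lift 4: 5. −1: 4.
[1] 4 ≡ 4 (base 4). Lift 5: 5. −1: 4.
[2] 4 ≡ 4 (base 5). Lift 6: 4. −1: 3.
[3] 3 ≡ 3 (base 6). Lift 7: 3. −1: 2.
[4] 2 ≡ 2 (base 7). Lift 8: 2. −1: 1.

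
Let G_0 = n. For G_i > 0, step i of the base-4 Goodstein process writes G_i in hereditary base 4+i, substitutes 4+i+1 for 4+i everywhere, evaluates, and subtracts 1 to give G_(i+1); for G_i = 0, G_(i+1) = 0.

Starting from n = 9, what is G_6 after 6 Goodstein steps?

11

base 4: 9 = 2·4 + 1; at 5: 2·5 + 1 = 11; next = 10
base 5: 10 = 2·5; at 6: 2·6 = 12; next = 11
base 6: 11 = 6 + 5; at 7: 7 + 5 = 12; next = 11
base 7: 11 = 7 + 4; at 8: 8 + 4 = 12; next = 11
base 8: 11 = 8 + 3; at 9: 9 + 3 = 12; next = 11
base 9: 11 = 9 + 2; at 10: 10 + 2 = 12; next = 11
base 10: 11 = 10 + 1; at 11: 11 + 1 = 12; next = 11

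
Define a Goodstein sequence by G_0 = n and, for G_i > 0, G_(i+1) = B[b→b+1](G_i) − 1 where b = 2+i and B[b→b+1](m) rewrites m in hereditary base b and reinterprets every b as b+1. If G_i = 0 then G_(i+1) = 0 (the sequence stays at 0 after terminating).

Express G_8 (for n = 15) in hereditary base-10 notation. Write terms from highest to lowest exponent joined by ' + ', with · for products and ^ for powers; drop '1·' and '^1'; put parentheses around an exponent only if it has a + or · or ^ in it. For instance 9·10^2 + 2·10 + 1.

(0) 15|_2 = 2^(2 + 1) + 2^2 + 2 + 1 ↦ 3^(3 + 1) + 3^3 + 3 + 1|_3 = 112 ⇒ 111
(1) 111|_3 = 3^(3 + 1) + 3^3 + 3 ↦ 4^(4 + 1) + 4^4 + 4|_4 = 1284 ⇒ 1283
(2) 1283|_4 = 4^(4 + 1) + 4^4 + 3 ↦ 5^(5 + 1) + 5^5 + 3|_5 = 18753 ⇒ 18752
(3) 18752|_5 = 5^(5 + 1) + 5^5 + 2 ↦ 6^(6 + 1) + 6^6 + 2|_6 = 326594 ⇒ 326593
(4) 326593|_6 = 6^(6 + 1) + 6^6 + 1 ↦ 7^(7 + 1) + 7^7 + 1|_7 = 6588345 ⇒ 6588344
(5) 6588344|_7 = 7^(7 + 1) + 7^7 ↦ 8^(8 + 1) + 8^8|_8 = 150994944 ⇒ 150994943
(6) 150994943|_8 = 8^(8 + 1) + 7·8^7 + 7·8^6 + 7·8^5 + 7·8^4 + 7·8^3 + 7·8^2 + 7·8 + 7 ↦ 9^(9 + 1) + 7·9^7 + 7·9^6 + 7·9^5 + 7·9^4 + 7·9^3 + 7·9^2 + 7·9 + 7|_9 = 3524450281 ⇒ 3524450280
(7) 3524450280|_9 = 9^(9 + 1) + 7·9^7 + 7·9^6 + 7·9^5 + 7·9^4 + 7·9^3 + 7·9^2 + 7·9 + 6 ↦ 10^(10 + 1) + 7·10^7 + 7·10^6 + 7·10^5 + 7·10^4 + 7·10^3 + 7·10^2 + 7·10 + 6|_10 = 100077777776 ⇒ 100077777775
(8) 100077777775|_10 = 10^(10 + 1) + 7·10^7 + 7·10^6 + 7·10^5 + 7·10^4 + 7·10^3 + 7·10^2 + 7·10 + 5 ↦ 11^(11 + 1) + 7·11^7 + 7·11^6 + 7·11^5 + 7·11^4 + 7·11^3 + 7·11^2 + 7·11 + 5|_11 = 3138578427935 ⇒ 3138578427934

10^(10 + 1) + 7·10^7 + 7·10^6 + 7·10^5 + 7·10^4 + 7·10^3 + 7·10^2 + 7·10 + 5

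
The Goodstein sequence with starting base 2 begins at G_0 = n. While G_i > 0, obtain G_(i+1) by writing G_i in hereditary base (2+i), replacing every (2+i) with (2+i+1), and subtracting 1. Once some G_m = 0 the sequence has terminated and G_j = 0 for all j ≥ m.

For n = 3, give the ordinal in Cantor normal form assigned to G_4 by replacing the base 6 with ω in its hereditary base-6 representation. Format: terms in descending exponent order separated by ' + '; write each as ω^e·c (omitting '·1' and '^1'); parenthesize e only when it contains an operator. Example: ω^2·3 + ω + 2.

step 0: 3 = 2 + 1; sub 3 for 2: 3 + 1; = 4; G_1 = 4−1 = 3
step 1: 3 = 3; sub 4 for 3: 4; = 4; G_2 = 4−1 = 3
step 2: 3 = 3; sub 5 for 4: 3; = 3; G_3 = 3−1 = 2
step 3: 2 = 2; sub 6 for 5: 2; = 2; G_4 = 2−1 = 1
step 4: 1 = 1; sub 7 for 6: 1; = 1; G_5 = 1−1 = 0

1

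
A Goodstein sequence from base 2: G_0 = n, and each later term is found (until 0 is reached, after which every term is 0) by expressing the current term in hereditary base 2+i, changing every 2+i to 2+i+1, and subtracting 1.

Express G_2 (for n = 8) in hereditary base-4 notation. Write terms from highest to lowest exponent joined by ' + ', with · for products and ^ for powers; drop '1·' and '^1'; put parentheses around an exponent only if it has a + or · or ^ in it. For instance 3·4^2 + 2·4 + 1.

2·4^4 + 2·4^2 + 2·4 + 1

G_0 = 8. HB_2(8) = 2^(2 + 1). Bump = 81. G_1 = 80.
G_1 = 80. HB_3(80) = 2·3^3 + 2·3^2 + 2·3 + 2. Bump = 554. G_2 = 553.
G_2 = 553. HB_4(553) = 2·4^4 + 2·4^2 + 2·4 + 1. Bump = 6311. G_3 = 6310.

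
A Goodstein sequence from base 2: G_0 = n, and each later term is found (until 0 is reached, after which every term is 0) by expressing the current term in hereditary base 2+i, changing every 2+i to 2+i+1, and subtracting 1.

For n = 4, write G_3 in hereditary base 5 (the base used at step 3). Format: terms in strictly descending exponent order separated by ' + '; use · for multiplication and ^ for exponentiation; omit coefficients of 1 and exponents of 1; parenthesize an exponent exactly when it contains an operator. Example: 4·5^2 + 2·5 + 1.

2·5^2 + 2·5

G_0 = 4. HB_2(4) = 2^2. Bump = 27. G_1 = 26.
G_1 = 26. HB_3(26) = 2·3^2 + 2·3 + 2. Bump = 42. G_2 = 41.
G_2 = 41. HB_4(41) = 2·4^2 + 2·4 + 1. Bump = 61. G_3 = 60.
G_3 = 60. HB_5(60) = 2·5^2 + 2·5. Bump = 84. G_4 = 83.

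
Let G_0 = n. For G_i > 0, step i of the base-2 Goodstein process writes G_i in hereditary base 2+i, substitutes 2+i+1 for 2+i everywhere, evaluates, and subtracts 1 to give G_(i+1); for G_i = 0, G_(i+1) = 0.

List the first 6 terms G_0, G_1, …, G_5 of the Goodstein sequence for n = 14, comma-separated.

G_0 = 14. HB_2(14) = 2^(2 + 1) + 2^2 + 2. Bump = 111. G_1 = 110.
G_1 = 110. HB_3(110) = 3^(3 + 1) + 3^3 + 2. Bump = 1282. G_2 = 1281.
G_2 = 1281. HB_4(1281) = 4^(4 + 1) + 4^4 + 1. Bump = 18751. G_3 = 18750.
G_3 = 18750. HB_5(18750) = 5^(5 + 1) + 5^5. Bump = 326592. G_4 = 326591.
G_4 = 326591. HB_6(326591) = 6^(6 + 1) + 5·6^5 + 5·6^4 + 5·6^3 + 5·6^2 + 5·6 + 5. Bump = 5862841. G_5 = 5862840.

14, 110, 1281, 18750, 326591, 5862840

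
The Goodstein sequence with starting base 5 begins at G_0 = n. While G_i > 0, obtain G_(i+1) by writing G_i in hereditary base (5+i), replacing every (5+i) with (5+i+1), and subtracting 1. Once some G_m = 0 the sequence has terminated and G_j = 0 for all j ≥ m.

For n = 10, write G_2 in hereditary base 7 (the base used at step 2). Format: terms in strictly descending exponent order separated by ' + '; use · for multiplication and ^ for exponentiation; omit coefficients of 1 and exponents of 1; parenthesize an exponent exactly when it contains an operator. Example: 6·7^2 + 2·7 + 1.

(0) 10|_5 = 2·5 ↦ 2·6|_6 = 12 ⇒ 11
(1) 11|_6 = 6 + 5 ↦ 7 + 5|_7 = 12 ⇒ 11

7 + 4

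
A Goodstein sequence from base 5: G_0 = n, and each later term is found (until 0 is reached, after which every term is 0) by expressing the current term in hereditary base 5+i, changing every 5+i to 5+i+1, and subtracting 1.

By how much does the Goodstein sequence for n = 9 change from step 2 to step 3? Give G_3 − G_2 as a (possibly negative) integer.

9 —HB5→ 5 + 4 —bump→ 6 + 4 = 10 —(−1)→ 9
9 —HB6→ 6 + 3 —bump→ 7 + 3 = 10 —(−1)→ 9
9 —HB7→ 7 + 2 —bump→ 8 + 2 = 10 —(−1)→ 9

0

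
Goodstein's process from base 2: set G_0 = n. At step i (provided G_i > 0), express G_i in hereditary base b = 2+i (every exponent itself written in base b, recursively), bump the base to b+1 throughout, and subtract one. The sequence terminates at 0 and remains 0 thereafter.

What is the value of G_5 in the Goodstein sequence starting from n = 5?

G_0 = 5. HB_2(5) = 2^2 + 1. Bump = 28. G_1 = 27.
G_1 = 27. HB_3(27) = 3^3. Bump = 256. G_2 = 255.
G_2 = 255. HB_4(255) = 3·4^3 + 3·4^2 + 3·4 + 3. Bump = 468. G_3 = 467.
G_3 = 467. HB_5(467) = 3·5^3 + 3·5^2 + 3·5 + 2. Bump = 776. G_4 = 775.
G_4 = 775. HB_6(775) = 3·6^3 + 3·6^2 + 3·6 + 1. Bump = 1198. G_5 = 1197.

1197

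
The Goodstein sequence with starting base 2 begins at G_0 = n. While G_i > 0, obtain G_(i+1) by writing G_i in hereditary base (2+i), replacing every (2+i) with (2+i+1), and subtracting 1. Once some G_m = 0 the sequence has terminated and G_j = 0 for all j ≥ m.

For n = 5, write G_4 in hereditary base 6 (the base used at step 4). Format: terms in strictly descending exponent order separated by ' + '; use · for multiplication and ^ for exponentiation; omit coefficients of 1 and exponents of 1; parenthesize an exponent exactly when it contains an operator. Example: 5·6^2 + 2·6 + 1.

3·6^3 + 3·6^2 + 3·6 + 1

5 —HB2→ 2^2 + 1 —bump→ 3^3 + 1 = 28 —(−1)→ 27
27 —HB3→ 3^3 —bump→ 4^4 = 256 —(−1)→ 255
255 —HB4→ 3·4^3 + 3·4^2 + 3·4 + 3 —bump→ 3·5^3 + 3·5^2 + 3·5 + 3 = 468 —(−1)→ 467
467 —HB5→ 3·5^3 + 3·5^2 + 3·5 + 2 —bump→ 3·6^3 + 3·6^2 + 3·6 + 2 = 776 —(−1)→ 775
775 —HB6→ 3·6^3 + 3·6^2 + 3·6 + 1 —bump→ 3·7^3 + 3·7^2 + 3·7 + 1 = 1198 —(−1)→ 1197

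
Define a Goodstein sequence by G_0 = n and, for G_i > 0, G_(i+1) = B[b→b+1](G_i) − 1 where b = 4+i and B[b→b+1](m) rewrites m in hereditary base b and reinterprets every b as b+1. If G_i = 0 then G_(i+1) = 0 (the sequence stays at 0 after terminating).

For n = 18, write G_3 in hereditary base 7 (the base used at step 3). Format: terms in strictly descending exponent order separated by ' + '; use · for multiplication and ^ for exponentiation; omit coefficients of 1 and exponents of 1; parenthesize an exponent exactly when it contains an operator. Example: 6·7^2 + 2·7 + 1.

(0) 18|_4 = 4^2 + 2 ↦ 5^2 + 2|_5 = 27 ⇒ 26
(1) 26|_5 = 5^2 + 1 ↦ 6^2 + 1|_6 = 37 ⇒ 36
(2) 36|_6 = 6^2 ↦ 7^2|_7 = 49 ⇒ 48
(3) 48|_7 = 6·7 + 6 ↦ 6·8 + 6|_8 = 54 ⇒ 53

6·7 + 6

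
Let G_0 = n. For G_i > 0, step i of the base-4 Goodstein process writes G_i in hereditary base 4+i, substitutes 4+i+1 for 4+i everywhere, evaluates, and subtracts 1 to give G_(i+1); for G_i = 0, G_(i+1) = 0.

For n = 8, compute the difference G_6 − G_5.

8 —HB4→ 2·4 —bump→ 2·5 = 10 —(−1)→ 9
9 —HB5→ 5 + 4 —bump→ 6 + 4 = 10 —(−1)→ 9
9 —HB6→ 6 + 3 —bump→ 7 + 3 = 10 —(−1)→ 9
9 —HB7→ 7 + 2 —bump→ 8 + 2 = 10 —(−1)→ 9
9 —HB8→ 8 + 1 —bump→ 9 + 1 = 10 —(−1)→ 9
9 —HB9→ 9 —bump→ 10 = 10 —(−1)→ 9

0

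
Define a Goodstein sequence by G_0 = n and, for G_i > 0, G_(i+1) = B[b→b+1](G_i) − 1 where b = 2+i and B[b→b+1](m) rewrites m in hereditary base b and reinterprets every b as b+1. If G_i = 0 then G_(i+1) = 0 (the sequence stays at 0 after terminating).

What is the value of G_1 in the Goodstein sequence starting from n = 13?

108

G_0 = 13. HB_2(13) = 2^(2 + 1) + 2^2 + 1. Bump = 109. G_1 = 108.
G_1 = 108. HB_3(108) = 3^(3 + 1) + 3^3. Bump = 1280. G_2 = 1279.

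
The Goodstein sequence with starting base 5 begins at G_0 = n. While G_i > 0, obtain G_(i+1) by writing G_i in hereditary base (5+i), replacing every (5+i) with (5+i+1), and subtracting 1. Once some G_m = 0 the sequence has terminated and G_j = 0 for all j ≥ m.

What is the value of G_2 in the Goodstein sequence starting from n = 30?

53

30 —HB5→ 5^2 + 5 —bump→ 6^2 + 6 = 42 —(−1)→ 41
41 —HB6→ 6^2 + 5 —bump→ 7^2 + 5 = 54 —(−1)→ 53
53 —HB7→ 7^2 + 4 —bump→ 8^2 + 4 = 68 —(−1)→ 67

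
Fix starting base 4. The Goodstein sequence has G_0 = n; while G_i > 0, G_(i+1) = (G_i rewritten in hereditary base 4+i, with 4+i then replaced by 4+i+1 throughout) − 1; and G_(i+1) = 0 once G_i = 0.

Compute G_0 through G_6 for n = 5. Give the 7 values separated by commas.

i=0: 5 = 4 + 1 (b=4); 4→5: 5 + 1 = 6; 6−1 = 5
i=1: 5 = 5 (b=5); 5→6: 6 = 6; 6−1 = 5
i=2: 5 = 5 (b=6); 6→7: 5 = 5; 5−1 = 4
i=3: 4 = 4 (b=7); 7→8: 4 = 4; 4−1 = 3
i=4: 3 = 3 (b=8); 8→9: 3 = 3; 3−1 = 2
i=5: 2 = 2 (b=9); 9→10: 2 = 2; 2−1 = 1

5, 5, 5, 4, 3, 2, 1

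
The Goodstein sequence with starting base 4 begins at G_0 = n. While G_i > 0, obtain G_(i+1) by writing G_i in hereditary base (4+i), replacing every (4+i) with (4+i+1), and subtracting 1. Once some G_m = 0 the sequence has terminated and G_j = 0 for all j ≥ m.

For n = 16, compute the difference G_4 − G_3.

3

step 0: 16 = 4^2; sub 5 for 4: 5^2; = 25; G_1 = 25−1 = 24
step 1: 24 = 4·5 + 4; sub 6 for 5: 4·6 + 4; = 28; G_2 = 28−1 = 27
step 2: 27 = 4·6 + 3; sub 7 for 6: 4·7 + 3; = 31; G_3 = 31−1 = 30
step 3: 30 = 4·7 + 2; sub 8 for 7: 4·8 + 2; = 34; G_4 = 34−1 = 33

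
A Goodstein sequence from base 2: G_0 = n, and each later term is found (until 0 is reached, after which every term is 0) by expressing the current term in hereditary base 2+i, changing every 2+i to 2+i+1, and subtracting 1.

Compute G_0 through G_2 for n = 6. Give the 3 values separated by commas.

6, 29, 257

[0] 6 ≡ 2^2 + 2 (base 2). Lift 3: 30. −1: 29.
[1] 29 ≡ 3^3 + 2 (base 3). Lift 4: 258. −1: 257.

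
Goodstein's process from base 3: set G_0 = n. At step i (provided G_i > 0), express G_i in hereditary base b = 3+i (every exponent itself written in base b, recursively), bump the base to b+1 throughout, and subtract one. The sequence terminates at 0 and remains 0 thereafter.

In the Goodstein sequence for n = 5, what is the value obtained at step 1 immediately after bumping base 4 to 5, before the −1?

(0) 5|_3 = 3 + 2 ↦ 4 + 2|_4 = 6 ⇒ 5
(1) 5|_4 = 4 + 1 ↦ 5 + 1|_5 = 6 ⇒ 5

6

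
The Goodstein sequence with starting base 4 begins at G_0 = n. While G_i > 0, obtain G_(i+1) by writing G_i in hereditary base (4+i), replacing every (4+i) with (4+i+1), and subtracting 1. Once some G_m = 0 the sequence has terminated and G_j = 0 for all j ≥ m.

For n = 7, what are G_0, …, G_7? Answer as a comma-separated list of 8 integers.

7, 7, 7, 7, 7, 6, 5, 4

(0) 7|_4 = 4 + 3 ↦ 5 + 3|_5 = 8 ⇒ 7
(1) 7|_5 = 5 + 2 ↦ 6 + 2|_6 = 8 ⇒ 7
(2) 7|_6 = 6 + 1 ↦ 7 + 1|_7 = 8 ⇒ 7
(3) 7|_7 = 7 ↦ 8|_8 = 8 ⇒ 7
(4) 7|_8 = 7 ↦ 7|_9 = 7 ⇒ 6
(5) 6|_9 = 6 ↦ 6|_10 = 6 ⇒ 5
(6) 5|_10 = 5 ↦ 5|_11 = 5 ⇒ 4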